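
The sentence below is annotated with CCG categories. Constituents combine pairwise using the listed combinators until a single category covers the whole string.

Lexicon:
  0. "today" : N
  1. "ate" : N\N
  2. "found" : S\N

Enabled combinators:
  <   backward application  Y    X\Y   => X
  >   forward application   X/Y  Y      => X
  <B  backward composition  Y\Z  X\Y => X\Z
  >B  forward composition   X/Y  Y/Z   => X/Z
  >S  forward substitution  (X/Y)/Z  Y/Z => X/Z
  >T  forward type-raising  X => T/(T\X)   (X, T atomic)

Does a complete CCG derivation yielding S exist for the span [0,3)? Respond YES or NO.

[0,3] S   <
  [0,1] "today" : N
  [1,3] S\N   <B
    [1,2] "ate" : N\N
    [2,3] "found" : S\N

YES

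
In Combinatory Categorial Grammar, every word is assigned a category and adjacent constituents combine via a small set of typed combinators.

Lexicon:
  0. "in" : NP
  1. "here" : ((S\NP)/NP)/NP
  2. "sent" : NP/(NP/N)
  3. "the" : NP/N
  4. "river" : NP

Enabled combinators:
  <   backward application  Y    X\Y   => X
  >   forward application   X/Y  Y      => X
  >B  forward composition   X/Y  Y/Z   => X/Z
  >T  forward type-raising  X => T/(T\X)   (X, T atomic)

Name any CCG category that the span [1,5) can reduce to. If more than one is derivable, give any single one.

S\NP

[0,5] S   <
  [0,1] "in" : NP
  [1,5] S\NP   >
    [1,4] (S\NP)/NP   >
      [1,2] "here" : ((S\NP)/NP)/NP
      [2,4] NP   >
        [2,3] "sent" : NP/(NP/N)
        [3,4] "the" : NP/N
    [4,5] "river" : NP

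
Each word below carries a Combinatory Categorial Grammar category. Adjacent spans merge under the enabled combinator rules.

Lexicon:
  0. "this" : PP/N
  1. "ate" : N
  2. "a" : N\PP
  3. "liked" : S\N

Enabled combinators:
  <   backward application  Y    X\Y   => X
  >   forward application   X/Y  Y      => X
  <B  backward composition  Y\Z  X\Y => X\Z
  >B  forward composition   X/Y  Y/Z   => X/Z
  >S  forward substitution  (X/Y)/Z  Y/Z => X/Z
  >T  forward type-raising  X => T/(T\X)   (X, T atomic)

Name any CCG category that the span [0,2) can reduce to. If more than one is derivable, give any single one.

PP

[0,4] S   <
  [0,3] N   <
    [0,2] PP   >
      [0,1] "this" : PP/N
      [1,2] "ate" : N
    [2,3] "a" : N\PP
  [3,4] "liked" : S\N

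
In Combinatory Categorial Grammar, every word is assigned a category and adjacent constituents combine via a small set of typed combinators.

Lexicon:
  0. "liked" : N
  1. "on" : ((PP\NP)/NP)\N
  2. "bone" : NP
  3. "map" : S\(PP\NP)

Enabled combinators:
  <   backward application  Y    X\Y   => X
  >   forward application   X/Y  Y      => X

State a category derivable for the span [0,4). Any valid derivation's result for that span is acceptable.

S

[0,4] S   <
  [0,3] PP\NP   >
    [0,2] (PP\NP)/NP   <
      [0,1] "liked" : N
      [1,2] "on" : ((PP\NP)/NP)\N
    [2,3] "bone" : NP
  [3,4] "map" : S\(PP\NP)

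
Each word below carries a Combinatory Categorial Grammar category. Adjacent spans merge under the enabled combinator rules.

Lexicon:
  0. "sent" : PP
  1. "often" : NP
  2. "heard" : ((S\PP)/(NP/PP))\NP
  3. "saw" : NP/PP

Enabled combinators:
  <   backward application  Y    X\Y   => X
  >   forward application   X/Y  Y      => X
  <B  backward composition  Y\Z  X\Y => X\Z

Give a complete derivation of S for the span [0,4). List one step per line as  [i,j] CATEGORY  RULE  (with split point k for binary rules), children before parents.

[0,4] S   <
  [0,1] "sent" : PP
  [1,4] S\PP   >
    [1,3] (S\PP)/(NP/PP)   <
      [1,2] "often" : NP
      [2,3] "heard" : ((S\PP)/(NP/PP))\NP
    [3,4] "saw" : NP/PP

[0,1] PP  lex  "sent"
[1,2] NP  lex  "often"
[2,3] ((S\PP)/(NP/PP))\NP  lex  "heard"
[1,3] (S\PP)/(NP/PP)  <  k=2
[3,4] NP/PP  lex  "saw"
[1,4] S\PP  >  k=3
[0,4] S  <  k=1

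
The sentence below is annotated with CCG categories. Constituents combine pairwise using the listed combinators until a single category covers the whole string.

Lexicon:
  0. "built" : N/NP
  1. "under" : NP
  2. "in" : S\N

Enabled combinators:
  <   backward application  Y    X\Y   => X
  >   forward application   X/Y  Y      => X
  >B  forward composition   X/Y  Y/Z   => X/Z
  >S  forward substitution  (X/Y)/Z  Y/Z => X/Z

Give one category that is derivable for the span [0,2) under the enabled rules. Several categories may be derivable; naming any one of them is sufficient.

[0,3] S   <
  [0,2] N   >
    [0,1] "built" : N/NP
    [1,2] "under" : NP
  [2,3] "in" : S\N

N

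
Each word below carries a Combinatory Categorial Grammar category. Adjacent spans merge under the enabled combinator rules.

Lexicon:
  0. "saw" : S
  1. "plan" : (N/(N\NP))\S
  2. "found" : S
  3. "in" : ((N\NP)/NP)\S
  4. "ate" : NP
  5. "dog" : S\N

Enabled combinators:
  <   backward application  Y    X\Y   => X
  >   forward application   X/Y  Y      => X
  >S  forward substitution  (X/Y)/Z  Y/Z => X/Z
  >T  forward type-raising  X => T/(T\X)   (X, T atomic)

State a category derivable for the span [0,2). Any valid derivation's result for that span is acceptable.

N/(N\NP)

[0,6] S   <
  [0,5] N   >
    [0,2] N/(N\NP)   <
      [0,1] "saw" : S
      [1,2] "plan" : (N/(N\NP))\S
    [2,5] N\NP   >
      [2,4] (N\NP)/NP   <
        [2,3] "found" : S
        [3,4] "in" : ((N\NP)/NP)\S
      [4,5] "ate" : NP
  [5,6] "dog" : S\N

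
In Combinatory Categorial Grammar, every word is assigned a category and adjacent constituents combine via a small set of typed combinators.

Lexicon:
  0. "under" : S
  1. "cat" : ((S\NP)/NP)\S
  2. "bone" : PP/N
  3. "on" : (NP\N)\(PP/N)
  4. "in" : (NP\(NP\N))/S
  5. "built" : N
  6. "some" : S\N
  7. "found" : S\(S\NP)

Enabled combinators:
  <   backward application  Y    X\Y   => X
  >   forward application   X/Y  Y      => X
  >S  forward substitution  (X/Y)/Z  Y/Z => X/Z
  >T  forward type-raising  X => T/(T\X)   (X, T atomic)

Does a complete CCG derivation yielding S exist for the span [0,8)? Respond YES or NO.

YES

[0,8] S   <
  [0,7] S\NP   >
    [0,2] (S\NP)/NP   <
      [0,1] "under" : S
      [1,2] "cat" : ((S\NP)/NP)\S
    [2,7] NP   <
      [2,4] NP\N   <
        [2,3] "bone" : PP/N
        [3,4] "on" : (NP\N)\(PP/N)
      [4,7] NP\(NP\N)   >
        [4,5] "in" : (NP\(NP\N))/S
        [5,7] S   >
          [5,6] S/(S\N)   >T
            [5,6] "built" : N
          [6,7] "some" : S\N
  [7,8] "found" : S\(S\NP)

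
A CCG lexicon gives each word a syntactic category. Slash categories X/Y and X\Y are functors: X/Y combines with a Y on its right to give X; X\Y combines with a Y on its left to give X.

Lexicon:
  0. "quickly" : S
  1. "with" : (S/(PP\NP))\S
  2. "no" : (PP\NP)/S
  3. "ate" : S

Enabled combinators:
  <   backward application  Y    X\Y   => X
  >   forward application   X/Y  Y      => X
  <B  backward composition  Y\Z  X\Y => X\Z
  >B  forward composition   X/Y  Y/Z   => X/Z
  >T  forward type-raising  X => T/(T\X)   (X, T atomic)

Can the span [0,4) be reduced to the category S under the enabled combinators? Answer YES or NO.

YES

[0,4] S   >
  [0,2] S/(PP\NP)   <
    [0,1] "quickly" : S
    [1,2] "with" : (S/(PP\NP))\S
  [2,4] PP\NP   >
    [2,3] "no" : (PP\NP)/S
    [3,4] "ate" : S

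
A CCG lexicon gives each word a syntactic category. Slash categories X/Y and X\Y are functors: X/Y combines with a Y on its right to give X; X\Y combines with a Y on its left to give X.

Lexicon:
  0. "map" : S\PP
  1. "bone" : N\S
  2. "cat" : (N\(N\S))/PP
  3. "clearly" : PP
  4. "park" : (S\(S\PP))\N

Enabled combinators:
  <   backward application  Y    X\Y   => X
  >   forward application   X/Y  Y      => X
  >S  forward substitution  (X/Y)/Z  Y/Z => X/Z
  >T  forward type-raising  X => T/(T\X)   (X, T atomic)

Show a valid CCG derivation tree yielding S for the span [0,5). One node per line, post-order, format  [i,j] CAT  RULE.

[0,5] S   <
  [0,1] "map" : S\PP
  [1,5] S\(S\PP)   <
    [1,4] N   <
      [1,2] "bone" : N\S
      [2,4] N\(N\S)   >
        [2,3] "cat" : (N\(N\S))/PP
        [3,4] "clearly" : PP
    [4,5] "park" : (S\(S\PP))\N

[0,1] S\PP  lex  "map"
[1,2] N\S  lex  "bone"
[2,3] (N\(N\S))/PP  lex  "cat"
[3,4] PP  lex  "clearly"
[2,4] N\(N\S)  >  k=3
[1,4] N  <  k=2
[4,5] (S\(S\PP))\N  lex  "park"
[1,5] S\(S\PP)  <  k=4
[0,5] S  <  k=1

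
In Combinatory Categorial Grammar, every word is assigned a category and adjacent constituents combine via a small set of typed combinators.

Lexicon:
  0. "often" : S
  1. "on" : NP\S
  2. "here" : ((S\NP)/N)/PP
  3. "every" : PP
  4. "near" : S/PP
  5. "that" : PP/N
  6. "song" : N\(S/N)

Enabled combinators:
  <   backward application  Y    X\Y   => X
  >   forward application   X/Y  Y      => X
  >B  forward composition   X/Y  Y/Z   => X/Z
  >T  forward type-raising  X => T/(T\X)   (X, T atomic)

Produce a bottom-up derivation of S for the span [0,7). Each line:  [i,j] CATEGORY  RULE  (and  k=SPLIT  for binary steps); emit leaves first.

[0,7] S   <
  [0,2] NP   <
    [0,1] "often" : S
    [1,2] "on" : NP\S
  [2,7] S\NP   >
    [2,4] (S\NP)/N   >
      [2,3] "here" : ((S\NP)/N)/PP
      [3,4] "every" : PP
    [4,7] N   <
      [4,6] S/N   >B
        [4,5] "near" : S/PP
        [5,6] "that" : PP/N
      [6,7] "song" : N\(S/N)

[0,1] S  lex  "often"
[1,2] NP\S  lex  "on"
[0,2] NP  <  k=1
[2,3] ((S\NP)/N)/PP  lex  "here"
[3,4] PP  lex  "every"
[2,4] (S\NP)/N  >  k=3
[4,5] S/PP  lex  "near"
[5,6] PP/N  lex  "that"
[4,6] S/N  >B  k=5
[6,7] N\(S/N)  lex  "song"
[4,7] N  <  k=6
[2,7] S\NP  >  k=4
[0,7] S  <  k=2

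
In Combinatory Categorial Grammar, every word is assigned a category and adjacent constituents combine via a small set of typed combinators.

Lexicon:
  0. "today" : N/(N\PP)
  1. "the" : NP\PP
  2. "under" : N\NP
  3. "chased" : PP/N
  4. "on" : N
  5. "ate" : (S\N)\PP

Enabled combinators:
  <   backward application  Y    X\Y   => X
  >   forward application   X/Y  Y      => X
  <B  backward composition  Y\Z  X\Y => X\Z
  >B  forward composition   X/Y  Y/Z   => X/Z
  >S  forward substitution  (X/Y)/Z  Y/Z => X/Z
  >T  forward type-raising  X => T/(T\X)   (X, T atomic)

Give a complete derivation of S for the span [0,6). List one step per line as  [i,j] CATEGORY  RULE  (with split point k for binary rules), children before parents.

[0,6] S   <
  [0,3] N   >
    [0,1] "today" : N/(N\PP)
    [1,3] N\PP   <B
      [1,2] "the" : NP\PP
      [2,3] "under" : N\NP
  [3,6] S\N   <
    [3,5] PP   >
      [3,4] "chased" : PP/N
      [4,5] "on" : N
    [5,6] "ate" : (S\N)\PP

[0,1] N/(N\PP)  lex  "today"
[1,2] NP\PP  lex  "the"
[2,3] N\NP  lex  "under"
[1,3] N\PP  <B  k=2
[0,3] N  >  k=1
[3,4] PP/N  lex  "chased"
[4,5] N  lex  "on"
[3,5] PP  >  k=4
[5,6] (S\N)\PP  lex  "ate"
[3,6] S\N  <  k=5
[0,6] S  <  k=3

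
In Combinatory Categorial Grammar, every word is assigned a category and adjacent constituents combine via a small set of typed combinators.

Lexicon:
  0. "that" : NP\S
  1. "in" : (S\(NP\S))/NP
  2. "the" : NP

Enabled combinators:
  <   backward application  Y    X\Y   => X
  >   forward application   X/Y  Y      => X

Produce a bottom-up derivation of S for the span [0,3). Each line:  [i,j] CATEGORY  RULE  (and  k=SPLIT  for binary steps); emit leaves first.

[0,3] S   <
  [0,1] "that" : NP\S
  [1,3] S\(NP\S)   >
    [1,2] "in" : (S\(NP\S))/NP
    [2,3] "the" : NP

[0,1] NP\S  lex  "that"
[1,2] (S\(NP\S))/NP  lex  "in"
[2,3] NP  lex  "the"
[1,3] S\(NP\S)  >  k=2
[0,3] S  <  k=1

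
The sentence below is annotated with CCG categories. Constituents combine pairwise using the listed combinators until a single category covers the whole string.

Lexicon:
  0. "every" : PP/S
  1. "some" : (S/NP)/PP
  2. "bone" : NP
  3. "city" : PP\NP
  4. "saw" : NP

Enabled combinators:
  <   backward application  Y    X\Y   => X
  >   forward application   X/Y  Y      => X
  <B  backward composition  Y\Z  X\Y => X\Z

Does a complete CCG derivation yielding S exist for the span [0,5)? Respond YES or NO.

PP/S (S/NP)/PP NP PP\NP NP
CKY chart[0,5] = {PP}; S ∉ chart

NO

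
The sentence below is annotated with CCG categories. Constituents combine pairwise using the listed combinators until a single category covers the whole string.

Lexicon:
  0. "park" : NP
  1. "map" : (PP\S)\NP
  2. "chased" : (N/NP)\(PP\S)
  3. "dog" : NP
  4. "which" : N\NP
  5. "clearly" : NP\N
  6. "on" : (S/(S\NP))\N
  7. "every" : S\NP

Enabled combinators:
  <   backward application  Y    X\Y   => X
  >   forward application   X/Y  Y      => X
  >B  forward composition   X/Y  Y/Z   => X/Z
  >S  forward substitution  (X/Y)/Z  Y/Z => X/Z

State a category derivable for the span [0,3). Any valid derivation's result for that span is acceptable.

N/NP

[0,8] S   >
  [0,7] S/(S\NP)   <
    [0,6] N   >
      [0,3] N/NP   <
        [0,2] PP\S   <
          [0,1] "park" : NP
          [1,2] "map" : (PP\S)\NP
        [2,3] "chased" : (N/NP)\(PP\S)
      [3,6] NP   <
        [3,5] N   <
          [3,4] "dog" : NP
          [4,5] "which" : N\NP
        [5,6] "clearly" : NP\N
    [6,7] "on" : (S/(S\NP))\N
  [7,8] "every" : S\NP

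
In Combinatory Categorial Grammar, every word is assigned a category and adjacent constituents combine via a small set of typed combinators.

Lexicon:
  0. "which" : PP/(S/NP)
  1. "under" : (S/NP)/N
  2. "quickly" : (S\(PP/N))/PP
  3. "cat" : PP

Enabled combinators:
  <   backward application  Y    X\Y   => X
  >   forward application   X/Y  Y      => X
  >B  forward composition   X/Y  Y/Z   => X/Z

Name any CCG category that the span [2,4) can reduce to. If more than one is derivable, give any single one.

[0,4] S   <
  [0,2] PP/N   >B
    [0,1] "which" : PP/(S/NP)
    [1,2] "under" : (S/NP)/N
  [2,4] S\(PP/N)   >
    [2,3] "quickly" : (S\(PP/N))/PP
    [3,4] "cat" : PP

S\(PP/N)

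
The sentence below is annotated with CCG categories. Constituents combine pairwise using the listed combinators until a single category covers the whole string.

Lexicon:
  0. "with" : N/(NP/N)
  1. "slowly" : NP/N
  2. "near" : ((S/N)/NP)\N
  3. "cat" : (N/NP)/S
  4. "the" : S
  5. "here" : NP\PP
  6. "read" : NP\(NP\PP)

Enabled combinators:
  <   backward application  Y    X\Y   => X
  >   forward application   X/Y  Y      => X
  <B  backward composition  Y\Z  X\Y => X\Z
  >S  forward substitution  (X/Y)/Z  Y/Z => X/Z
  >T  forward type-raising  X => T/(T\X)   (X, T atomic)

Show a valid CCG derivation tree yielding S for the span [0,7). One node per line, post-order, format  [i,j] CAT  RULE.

[0,1] N/(NP/N)  lex  "with"
[1,2] NP/N  lex  "slowly"
[0,2] N  >  k=1
[2,3] ((S/N)/NP)\N  lex  "near"
[0,3] (S/N)/NP  <  k=2
[3,4] (N/NP)/S  lex  "cat"
[4,5] S  lex  "the"
[3,5] N/NP  >  k=4
[0,5] S/NP  >S  k=3
[5,6] NP\PP  lex  "here"
[6,7] NP\(NP\PP)  lex  "read"
[5,7] NP  <  k=6
[0,7] S  >  k=5

[0,7] S   >
  [0,5] S/NP   >S
    [0,3] (S/N)/NP   <
      [0,2] N   >
        [0,1] "with" : N/(NP/N)
        [1,2] "slowly" : NP/N
      [2,3] "near" : ((S/N)/NP)\N
    [3,5] N/NP   >
      [3,4] "cat" : (N/NP)/S
      [4,5] "the" : S
  [5,7] NP   <
    [5,6] "here" : NP\PP
    [6,7] "read" : NP\(NP\PP)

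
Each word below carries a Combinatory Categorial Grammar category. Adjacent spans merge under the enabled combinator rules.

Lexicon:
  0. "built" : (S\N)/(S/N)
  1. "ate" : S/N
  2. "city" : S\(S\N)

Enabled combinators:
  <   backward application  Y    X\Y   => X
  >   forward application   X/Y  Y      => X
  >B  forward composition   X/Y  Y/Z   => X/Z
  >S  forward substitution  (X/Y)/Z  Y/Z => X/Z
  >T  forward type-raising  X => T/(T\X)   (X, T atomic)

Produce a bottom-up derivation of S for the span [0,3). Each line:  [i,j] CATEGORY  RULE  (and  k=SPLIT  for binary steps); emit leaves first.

[0,1] (S\N)/(S/N)  lex  "built"
[1,2] S/N  lex  "ate"
[0,2] S\N  >  k=1
[2,3] S\(S\N)  lex  "city"
[0,3] S  <  k=2

[0,3] S   <
  [0,2] S\N   >
    [0,1] "built" : (S\N)/(S/N)
    [1,2] "ate" : S/N
  [2,3] "city" : S\(S\N)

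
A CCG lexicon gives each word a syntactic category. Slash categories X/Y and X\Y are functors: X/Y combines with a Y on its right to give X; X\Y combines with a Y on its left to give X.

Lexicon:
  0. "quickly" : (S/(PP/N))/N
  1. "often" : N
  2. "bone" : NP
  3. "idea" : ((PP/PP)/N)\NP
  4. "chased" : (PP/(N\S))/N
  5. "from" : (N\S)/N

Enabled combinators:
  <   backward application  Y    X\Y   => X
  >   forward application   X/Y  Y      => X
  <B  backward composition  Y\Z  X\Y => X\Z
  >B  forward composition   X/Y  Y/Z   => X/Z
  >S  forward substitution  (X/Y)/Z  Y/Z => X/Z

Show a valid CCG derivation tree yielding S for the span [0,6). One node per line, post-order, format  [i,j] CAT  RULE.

[0,1] (S/(PP/N))/N  lex  "quickly"
[1,2] N  lex  "often"
[0,2] S/(PP/N)  >  k=1
[2,3] NP  lex  "bone"
[3,4] ((PP/PP)/N)\NP  lex  "idea"
[2,4] (PP/PP)/N  <  k=3
[4,5] (PP/(N\S))/N  lex  "chased"
[5,6] (N\S)/N  lex  "from"
[4,6] PP/N  >S  k=5
[2,6] PP/N  >S  k=4
[0,6] S  >  k=2

[0,6] S   >
  [0,2] S/(PP/N)   >
    [0,1] "quickly" : (S/(PP/N))/N
    [1,2] "often" : N
  [2,6] PP/N   >S
    [2,4] (PP/PP)/N   <
      [2,3] "bone" : NP
      [3,4] "idea" : ((PP/PP)/N)\NP
    [4,6] PP/N   >S
      [4,5] "chased" : (PP/(N\S))/N
      [5,6] "from" : (N\S)/N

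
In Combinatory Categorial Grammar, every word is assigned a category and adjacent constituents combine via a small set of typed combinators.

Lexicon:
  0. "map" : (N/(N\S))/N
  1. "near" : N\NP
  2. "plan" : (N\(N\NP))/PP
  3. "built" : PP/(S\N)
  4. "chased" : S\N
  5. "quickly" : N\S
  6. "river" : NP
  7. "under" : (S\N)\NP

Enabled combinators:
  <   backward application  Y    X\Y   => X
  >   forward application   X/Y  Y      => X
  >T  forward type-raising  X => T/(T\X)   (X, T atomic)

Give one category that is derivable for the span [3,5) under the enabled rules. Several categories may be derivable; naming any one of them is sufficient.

PP

[0,8] S   <
  [0,6] N   >
    [0,5] N/(N\S)   >
      [0,1] "map" : (N/(N\S))/N
      [1,5] N   <
        [1,2] "near" : N\NP
        [2,5] N\(N\NP)   >
          [2,3] "plan" : (N\(N\NP))/PP
          [3,5] PP   >
            [3,4] "built" : PP/(S\N)
            [4,5] "chased" : S\N
    [5,6] "quickly" : N\S
  [6,8] S\N   <
    [6,7] "river" : NP
    [7,8] "under" : (S\N)\NP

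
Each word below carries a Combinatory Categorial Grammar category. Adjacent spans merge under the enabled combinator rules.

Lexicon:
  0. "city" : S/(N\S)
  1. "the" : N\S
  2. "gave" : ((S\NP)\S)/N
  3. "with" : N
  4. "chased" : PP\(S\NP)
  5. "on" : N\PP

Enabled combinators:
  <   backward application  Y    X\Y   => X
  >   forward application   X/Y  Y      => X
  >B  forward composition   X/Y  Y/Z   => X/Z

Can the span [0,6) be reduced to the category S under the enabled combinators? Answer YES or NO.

NO

S/(N\S) N\S ((S\NP)\S)/N N PP\(S\NP) N\PP
CKY chart[0,6] = {N}; S ∉ chart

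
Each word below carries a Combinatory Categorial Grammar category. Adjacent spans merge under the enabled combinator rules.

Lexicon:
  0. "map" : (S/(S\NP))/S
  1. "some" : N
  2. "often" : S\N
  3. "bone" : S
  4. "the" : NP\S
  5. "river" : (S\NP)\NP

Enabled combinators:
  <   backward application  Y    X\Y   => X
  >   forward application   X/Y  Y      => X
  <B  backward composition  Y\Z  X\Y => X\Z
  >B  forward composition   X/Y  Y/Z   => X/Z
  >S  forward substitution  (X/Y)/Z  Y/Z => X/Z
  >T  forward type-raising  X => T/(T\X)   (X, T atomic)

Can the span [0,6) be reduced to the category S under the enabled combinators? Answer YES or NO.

YES

[0,6] S   >
  [0,3] S/(S\NP)   >
    [0,1] "map" : (S/(S\NP))/S
    [1,3] S   >
      [1,2] S/(S\N)   >T
        [1,2] "some" : N
      [2,3] "often" : S\N
  [3,6] S\NP   <
    [3,5] NP   <
      [3,4] "bone" : S
      [4,5] "the" : NP\S
    [5,6] "river" : (S\NP)\NP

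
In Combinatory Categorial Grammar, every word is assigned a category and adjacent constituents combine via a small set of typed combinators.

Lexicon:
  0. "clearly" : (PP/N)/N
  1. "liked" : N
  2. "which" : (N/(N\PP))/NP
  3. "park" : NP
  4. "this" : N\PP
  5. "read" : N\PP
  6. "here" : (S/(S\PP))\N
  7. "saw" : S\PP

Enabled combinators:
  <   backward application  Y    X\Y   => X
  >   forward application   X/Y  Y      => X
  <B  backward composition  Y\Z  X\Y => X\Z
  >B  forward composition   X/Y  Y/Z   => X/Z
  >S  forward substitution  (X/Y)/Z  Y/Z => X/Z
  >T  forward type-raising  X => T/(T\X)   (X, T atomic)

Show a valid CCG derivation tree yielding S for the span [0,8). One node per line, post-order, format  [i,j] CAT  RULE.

[0,1] (PP/N)/N  lex  "clearly"
[1,2] N  lex  "liked"
[0,2] PP/N  >  k=1
[2,3] (N/(N\PP))/NP  lex  "which"
[3,4] NP  lex  "park"
[2,4] N/(N\PP)  >  k=3
[4,5] N\PP  lex  "this"
[2,5] N  >  k=4
[0,5] PP  >  k=2
[5,6] N\PP  lex  "read"
[0,6] N  <  k=5
[6,7] (S/(S\PP))\N  lex  "here"
[0,7] S/(S\PP)  <  k=6
[7,8] S\PP  lex  "saw"
[0,8] S  >  k=7

[0,8] S   >
  [0,7] S/(S\PP)   <
    [0,6] N   <
      [0,5] PP   >
        [0,2] PP/N   >
          [0,1] "clearly" : (PP/N)/N
          [1,2] "liked" : N
        [2,5] N   >
          [2,4] N/(N\PP)   >
            [2,3] "which" : (N/(N\PP))/NP
            [3,4] "park" : NP
          [4,5] "this" : N\PP
      [5,6] "read" : N\PP
    [6,7] "here" : (S/(S\PP))\N
  [7,8] "saw" : S\PP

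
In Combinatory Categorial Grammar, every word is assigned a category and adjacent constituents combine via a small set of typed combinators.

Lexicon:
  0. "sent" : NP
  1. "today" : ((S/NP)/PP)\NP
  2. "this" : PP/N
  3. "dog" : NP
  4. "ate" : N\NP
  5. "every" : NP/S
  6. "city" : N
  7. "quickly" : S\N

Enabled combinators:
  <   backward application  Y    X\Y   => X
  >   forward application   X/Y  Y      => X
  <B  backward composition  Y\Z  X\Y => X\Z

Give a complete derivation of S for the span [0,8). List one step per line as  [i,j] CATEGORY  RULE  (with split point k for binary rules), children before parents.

[0,1] NP  lex  "sent"
[1,2] ((S/NP)/PP)\NP  lex  "today"
[0,2] (S/NP)/PP  <  k=1
[2,3] PP/N  lex  "this"
[3,4] NP  lex  "dog"
[4,5] N\NP  lex  "ate"
[3,5] N  <  k=4
[2,5] PP  >  k=3
[0,5] S/NP  >  k=2
[5,6] NP/S  lex  "every"
[6,7] N  lex  "city"
[7,8] S\N  lex  "quickly"
[6,8] S  <  k=7
[5,8] NP  >  k=6
[0,8] S  >  k=5

[0,8] S   >
  [0,5] S/NP   >
    [0,2] (S/NP)/PP   <
      [0,1] "sent" : NP
      [1,2] "today" : ((S/NP)/PP)\NP
    [2,5] PP   >
      [2,3] "this" : PP/N
      [3,5] N   <
        [3,4] "dog" : NP
        [4,5] "ate" : N\NP
  [5,8] NP   >
    [5,6] "every" : NP/S
    [6,8] S   <
      [6,7] "city" : N
      [7,8] "quickly" : S\N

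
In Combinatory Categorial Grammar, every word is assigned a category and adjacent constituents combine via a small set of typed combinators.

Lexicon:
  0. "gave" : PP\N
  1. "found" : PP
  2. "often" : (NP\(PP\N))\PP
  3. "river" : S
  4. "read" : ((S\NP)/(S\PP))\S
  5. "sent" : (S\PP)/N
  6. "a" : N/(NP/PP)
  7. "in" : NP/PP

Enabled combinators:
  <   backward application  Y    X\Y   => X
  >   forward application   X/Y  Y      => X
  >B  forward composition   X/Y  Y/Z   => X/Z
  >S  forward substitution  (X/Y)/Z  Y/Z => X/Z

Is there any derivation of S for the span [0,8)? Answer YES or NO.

[0,8] S   <
  [0,3] NP   <
    [0,1] "gave" : PP\N
    [1,3] NP\(PP\N)   <
      [1,2] "found" : PP
      [2,3] "often" : (NP\(PP\N))\PP
  [3,8] S\NP   >
    [3,5] (S\NP)/(S\PP)   <
      [3,4] "river" : S
      [4,5] "read" : ((S\NP)/(S\PP))\S
    [5,8] S\PP   >
      [5,6] "sent" : (S\PP)/N
      [6,8] N   >
        [6,7] "a" : N/(NP/PP)
        [7,8] "in" : NP/PP

YES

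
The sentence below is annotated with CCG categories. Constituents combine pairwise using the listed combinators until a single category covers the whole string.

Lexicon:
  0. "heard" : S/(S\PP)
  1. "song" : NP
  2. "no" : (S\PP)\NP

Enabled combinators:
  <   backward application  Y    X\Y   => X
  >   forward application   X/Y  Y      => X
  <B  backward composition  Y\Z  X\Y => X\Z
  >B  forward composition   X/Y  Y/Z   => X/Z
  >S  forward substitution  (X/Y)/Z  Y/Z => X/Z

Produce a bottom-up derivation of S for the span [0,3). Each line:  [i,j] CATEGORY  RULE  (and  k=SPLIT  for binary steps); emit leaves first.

[0,3] S   >
  [0,1] "heard" : S/(S\PP)
  [1,3] S\PP   <
    [1,2] "song" : NP
    [2,3] "no" : (S\PP)\NP

[0,1] S/(S\PP)  lex  "heard"
[1,2] NP  lex  "song"
[2,3] (S\PP)\NP  lex  "no"
[1,3] S\PP  <  k=2
[0,3] S  >  k=1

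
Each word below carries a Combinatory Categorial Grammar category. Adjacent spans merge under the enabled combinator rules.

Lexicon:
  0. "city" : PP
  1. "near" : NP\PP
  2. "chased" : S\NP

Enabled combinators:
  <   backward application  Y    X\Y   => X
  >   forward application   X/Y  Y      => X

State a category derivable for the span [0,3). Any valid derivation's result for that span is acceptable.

[0,3] S   <
  [0,2] NP   <
    [0,1] "city" : PP
    [1,2] "near" : NP\PP
  [2,3] "chased" : S\NP

S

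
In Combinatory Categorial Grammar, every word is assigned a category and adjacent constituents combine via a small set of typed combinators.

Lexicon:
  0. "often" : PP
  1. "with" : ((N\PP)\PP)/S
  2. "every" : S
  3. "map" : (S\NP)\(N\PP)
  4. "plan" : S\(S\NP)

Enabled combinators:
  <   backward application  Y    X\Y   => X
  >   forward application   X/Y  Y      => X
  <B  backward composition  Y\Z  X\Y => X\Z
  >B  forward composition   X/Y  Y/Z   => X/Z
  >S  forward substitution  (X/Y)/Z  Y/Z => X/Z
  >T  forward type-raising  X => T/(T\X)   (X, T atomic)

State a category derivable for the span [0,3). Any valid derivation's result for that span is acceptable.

[0,5] S   <
  [0,4] S\NP   <
    [0,3] N\PP   <
      [0,1] "often" : PP
      [1,3] (N\PP)\PP   >
        [1,2] "with" : ((N\PP)\PP)/S
        [2,3] "every" : S
    [3,4] "map" : (S\NP)\(N\PP)
  [4,5] "plan" : S\(S\NP)

N\PP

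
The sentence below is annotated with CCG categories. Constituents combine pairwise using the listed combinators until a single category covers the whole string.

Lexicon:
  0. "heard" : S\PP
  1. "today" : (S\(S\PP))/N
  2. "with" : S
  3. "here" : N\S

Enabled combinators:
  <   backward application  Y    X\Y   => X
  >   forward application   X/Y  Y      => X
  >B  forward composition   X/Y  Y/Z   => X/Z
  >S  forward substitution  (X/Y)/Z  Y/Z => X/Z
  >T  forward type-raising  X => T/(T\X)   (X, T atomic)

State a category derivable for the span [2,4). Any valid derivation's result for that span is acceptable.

N

[0,4] S   <
  [0,1] "heard" : S\PP
  [1,4] S\(S\PP)   >
    [1,2] "today" : (S\(S\PP))/N
    [2,4] N   <
      [2,3] "with" : S
      [3,4] "here" : N\S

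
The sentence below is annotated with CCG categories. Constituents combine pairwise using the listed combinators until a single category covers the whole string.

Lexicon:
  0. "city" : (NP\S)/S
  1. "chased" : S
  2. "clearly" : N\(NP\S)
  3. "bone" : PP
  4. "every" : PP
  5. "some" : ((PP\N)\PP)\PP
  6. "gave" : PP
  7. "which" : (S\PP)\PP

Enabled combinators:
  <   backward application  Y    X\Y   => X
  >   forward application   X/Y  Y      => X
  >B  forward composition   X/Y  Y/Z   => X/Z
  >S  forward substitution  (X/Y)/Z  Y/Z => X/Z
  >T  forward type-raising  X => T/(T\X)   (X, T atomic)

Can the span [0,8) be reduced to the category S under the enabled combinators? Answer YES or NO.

[0,8] S   <
  [0,6] PP   <
    [0,3] N   <
      [0,2] NP\S   >
        [0,1] "city" : (NP\S)/S
        [1,2] "chased" : S
      [2,3] "clearly" : N\(NP\S)
    [3,6] PP\N   <
      [3,4] "bone" : PP
      [4,6] (PP\N)\PP   <
        [4,5] "every" : PP
        [5,6] "some" : ((PP\N)\PP)\PP
  [6,8] S\PP   <
    [6,7] "gave" : PP
    [7,8] "which" : (S\PP)\PP

YES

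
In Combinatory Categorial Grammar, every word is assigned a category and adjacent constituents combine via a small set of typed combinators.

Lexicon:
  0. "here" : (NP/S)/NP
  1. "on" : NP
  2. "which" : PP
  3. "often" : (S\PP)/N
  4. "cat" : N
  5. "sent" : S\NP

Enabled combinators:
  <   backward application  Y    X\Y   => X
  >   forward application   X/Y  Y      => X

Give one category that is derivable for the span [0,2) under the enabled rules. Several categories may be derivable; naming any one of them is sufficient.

[0,6] S   <
  [0,5] NP   >
    [0,2] NP/S   >
      [0,1] "here" : (NP/S)/NP
      [1,2] "on" : NP
    [2,5] S   <
      [2,3] "which" : PP
      [3,5] S\PP   >
        [3,4] "often" : (S\PP)/N
        [4,5] "cat" : N
  [5,6] "sent" : S\NP

NP/S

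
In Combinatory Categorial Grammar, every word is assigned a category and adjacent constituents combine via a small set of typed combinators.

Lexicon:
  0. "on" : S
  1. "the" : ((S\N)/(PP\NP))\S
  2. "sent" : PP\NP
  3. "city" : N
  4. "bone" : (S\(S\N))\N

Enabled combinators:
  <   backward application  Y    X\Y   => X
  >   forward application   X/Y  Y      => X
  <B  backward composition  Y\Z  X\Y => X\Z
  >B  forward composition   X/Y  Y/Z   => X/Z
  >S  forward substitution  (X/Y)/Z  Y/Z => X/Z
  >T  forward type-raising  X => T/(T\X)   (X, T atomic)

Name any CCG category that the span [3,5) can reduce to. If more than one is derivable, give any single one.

S\(S\N)

[0,5] S   <
  [0,3] S\N   >
    [0,2] (S\N)/(PP\NP)   <
      [0,1] "on" : S
      [1,2] "the" : ((S\N)/(PP\NP))\S
    [2,3] "sent" : PP\NP
  [3,5] S\(S\N)   <
    [3,4] "city" : N
    [4,5] "bone" : (S\(S\N))\N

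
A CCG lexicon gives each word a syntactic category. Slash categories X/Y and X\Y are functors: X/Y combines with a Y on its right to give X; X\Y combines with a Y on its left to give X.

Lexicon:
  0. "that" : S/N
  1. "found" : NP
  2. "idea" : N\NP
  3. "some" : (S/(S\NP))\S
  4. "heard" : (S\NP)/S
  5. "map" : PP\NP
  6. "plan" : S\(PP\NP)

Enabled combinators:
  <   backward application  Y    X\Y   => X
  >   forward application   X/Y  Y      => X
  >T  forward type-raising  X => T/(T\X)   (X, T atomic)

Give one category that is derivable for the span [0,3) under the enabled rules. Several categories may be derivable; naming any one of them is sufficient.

[0,7] S   >
  [0,4] S/(S\NP)   <
    [0,3] S   >
      [0,1] "that" : S/N
      [1,3] N   <
        [1,2] "found" : NP
        [2,3] "idea" : N\NP
    [3,4] "some" : (S/(S\NP))\S
  [4,7] S\NP   >
    [4,5] "heard" : (S\NP)/S
    [5,7] S   <
      [5,6] "map" : PP\NP
      [6,7] "plan" : S\(PP\NP)

S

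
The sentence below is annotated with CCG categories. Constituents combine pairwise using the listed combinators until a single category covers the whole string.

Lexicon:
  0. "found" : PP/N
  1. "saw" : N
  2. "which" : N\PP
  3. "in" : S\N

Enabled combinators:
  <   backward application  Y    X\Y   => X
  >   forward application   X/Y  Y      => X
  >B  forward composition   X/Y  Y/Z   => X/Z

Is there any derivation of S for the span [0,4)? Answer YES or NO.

YES

[0,4] S   <
  [0,3] N   <
    [0,2] PP   >
      [0,1] "found" : PP/N
      [1,2] "saw" : N
    [2,3] "which" : N\PP
  [3,4] "in" : S\N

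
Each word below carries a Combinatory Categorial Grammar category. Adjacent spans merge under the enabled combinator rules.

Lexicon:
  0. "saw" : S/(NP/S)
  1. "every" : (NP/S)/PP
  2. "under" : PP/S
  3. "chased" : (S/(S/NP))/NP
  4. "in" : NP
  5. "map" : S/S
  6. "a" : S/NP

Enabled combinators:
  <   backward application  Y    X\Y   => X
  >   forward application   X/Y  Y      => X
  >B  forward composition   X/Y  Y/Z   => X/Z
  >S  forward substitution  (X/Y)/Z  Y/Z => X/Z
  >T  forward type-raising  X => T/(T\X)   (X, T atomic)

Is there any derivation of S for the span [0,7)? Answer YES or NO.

YES

[0,7] S   >
  [0,2] S/PP   >B
    [0,1] "saw" : S/(NP/S)
    [1,2] "every" : (NP/S)/PP
  [2,7] PP   >
    [2,3] "under" : PP/S
    [3,7] S   >
      [3,5] S/(S/NP)   >
        [3,4] "chased" : (S/(S/NP))/NP
        [4,5] "in" : NP
      [5,7] S/NP   >B
        [5,6] "map" : S/S
        [6,7] "a" : S/NP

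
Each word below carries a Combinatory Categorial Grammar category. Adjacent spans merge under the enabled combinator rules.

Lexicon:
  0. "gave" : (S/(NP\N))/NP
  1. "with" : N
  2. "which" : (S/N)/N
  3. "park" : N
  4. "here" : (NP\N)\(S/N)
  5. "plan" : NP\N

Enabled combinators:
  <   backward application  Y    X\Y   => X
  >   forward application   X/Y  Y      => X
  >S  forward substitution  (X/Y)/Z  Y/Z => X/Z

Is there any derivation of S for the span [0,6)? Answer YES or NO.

YES

[0,6] S   >
  [0,5] S/(NP\N)   >
    [0,1] "gave" : (S/(NP\N))/NP
    [1,5] NP   <
      [1,2] "with" : N
      [2,5] NP\N   <
        [2,4] S/N   >
          [2,3] "which" : (S/N)/N
          [3,4] "park" : N
        [4,5] "here" : (NP\N)\(S/N)
  [5,6] "plan" : NP\N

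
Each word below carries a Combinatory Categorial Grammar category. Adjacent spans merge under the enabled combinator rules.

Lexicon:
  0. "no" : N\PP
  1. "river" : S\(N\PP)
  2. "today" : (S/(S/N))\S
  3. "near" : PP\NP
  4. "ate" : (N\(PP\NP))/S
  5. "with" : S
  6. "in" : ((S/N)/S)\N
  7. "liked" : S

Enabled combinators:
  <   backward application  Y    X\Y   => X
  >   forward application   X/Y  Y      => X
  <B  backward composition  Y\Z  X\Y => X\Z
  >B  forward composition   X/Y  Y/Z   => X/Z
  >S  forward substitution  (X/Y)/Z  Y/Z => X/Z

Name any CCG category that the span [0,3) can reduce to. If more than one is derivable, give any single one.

S/(S/N)

[0,8] S   >
  [0,3] S/(S/N)   <
    [0,2] S   <
      [0,1] "no" : N\PP
      [1,2] "river" : S\(N\PP)
    [2,3] "today" : (S/(S/N))\S
  [3,8] S/N   >
    [3,7] (S/N)/S   <
      [3,6] N   <
        [3,4] "near" : PP\NP
        [4,6] N\(PP\NP)   >
          [4,5] "ate" : (N\(PP\NP))/S
          [5,6] "with" : S
      [6,7] "in" : ((S/N)/S)\N
    [7,8] "liked" : S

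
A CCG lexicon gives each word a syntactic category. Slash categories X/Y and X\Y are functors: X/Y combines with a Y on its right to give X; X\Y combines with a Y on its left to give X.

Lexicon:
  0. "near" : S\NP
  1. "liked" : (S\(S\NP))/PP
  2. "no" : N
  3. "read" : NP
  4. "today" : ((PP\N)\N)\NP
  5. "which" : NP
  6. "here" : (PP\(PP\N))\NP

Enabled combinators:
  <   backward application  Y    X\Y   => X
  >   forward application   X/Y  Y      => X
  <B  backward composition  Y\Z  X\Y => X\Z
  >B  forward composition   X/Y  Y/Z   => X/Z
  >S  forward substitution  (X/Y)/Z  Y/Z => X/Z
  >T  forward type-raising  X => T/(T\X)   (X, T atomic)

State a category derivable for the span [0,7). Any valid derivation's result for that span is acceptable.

S

[0,7] S   <
  [0,1] "near" : S\NP
  [1,7] S\(S\NP)   >
    [1,2] "liked" : (S\(S\NP))/PP
    [2,7] PP   <
      [2,5] PP\N   <
        [2,3] "no" : N
        [3,5] (PP\N)\N   <
          [3,4] "read" : NP
          [4,5] "today" : ((PP\N)\N)\NP
      [5,7] PP\(PP\N)   <
        [5,6] "which" : NP
        [6,7] "here" : (PP\(PP\N))\NP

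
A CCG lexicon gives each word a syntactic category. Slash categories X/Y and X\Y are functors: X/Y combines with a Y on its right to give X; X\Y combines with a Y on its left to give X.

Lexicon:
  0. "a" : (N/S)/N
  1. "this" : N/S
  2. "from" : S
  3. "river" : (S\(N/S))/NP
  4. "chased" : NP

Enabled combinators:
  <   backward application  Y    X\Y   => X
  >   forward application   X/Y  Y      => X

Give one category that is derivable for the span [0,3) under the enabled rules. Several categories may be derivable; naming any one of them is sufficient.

N/S

[0,5] S   <
  [0,3] N/S   >
    [0,1] "a" : (N/S)/N
    [1,3] N   >
      [1,2] "this" : N/S
      [2,3] "from" : S
  [3,5] S\(N/S)   >
    [3,4] "river" : (S\(N/S))/NP
    [4,5] "chased" : NP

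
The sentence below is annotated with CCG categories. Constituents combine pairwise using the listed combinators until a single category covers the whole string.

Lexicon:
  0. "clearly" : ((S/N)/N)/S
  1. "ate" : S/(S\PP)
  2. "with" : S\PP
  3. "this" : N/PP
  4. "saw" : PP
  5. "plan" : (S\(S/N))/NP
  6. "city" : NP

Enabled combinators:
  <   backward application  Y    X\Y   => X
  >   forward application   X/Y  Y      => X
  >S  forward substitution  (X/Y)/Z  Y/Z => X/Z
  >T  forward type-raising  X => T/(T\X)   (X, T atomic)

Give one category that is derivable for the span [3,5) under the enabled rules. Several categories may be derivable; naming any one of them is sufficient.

N

[0,7] S   <
  [0,5] S/N   >
    [0,3] (S/N)/N   >
      [0,1] "clearly" : ((S/N)/N)/S
      [1,3] S   >
        [1,2] "ate" : S/(S\PP)
        [2,3] "with" : S\PP
    [3,5] N   >
      [3,4] "this" : N/PP
      [4,5] "saw" : PP
  [5,7] S\(S/N)   >
    [5,6] "plan" : (S\(S/N))/NP
    [6,7] "city" : NP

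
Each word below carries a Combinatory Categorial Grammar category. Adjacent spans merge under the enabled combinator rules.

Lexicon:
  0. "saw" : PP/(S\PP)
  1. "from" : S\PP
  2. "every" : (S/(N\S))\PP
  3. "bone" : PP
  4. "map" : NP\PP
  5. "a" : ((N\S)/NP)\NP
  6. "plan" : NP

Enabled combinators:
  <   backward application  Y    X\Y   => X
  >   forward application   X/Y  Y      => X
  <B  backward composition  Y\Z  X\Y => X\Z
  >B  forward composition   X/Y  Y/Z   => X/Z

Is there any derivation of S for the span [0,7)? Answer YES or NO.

[0,7] S   >
  [0,3] S/(N\S)   <
    [0,2] PP   >
      [0,1] "saw" : PP/(S\PP)
      [1,2] "from" : S\PP
    [2,3] "every" : (S/(N\S))\PP
  [3,7] N\S   >
    [3,6] (N\S)/NP   <
      [3,5] NP   <
        [3,4] "bone" : PP
        [4,5] "map" : NP\PP
      [5,6] "a" : ((N\S)/NP)\NP
    [6,7] "plan" : NP

YES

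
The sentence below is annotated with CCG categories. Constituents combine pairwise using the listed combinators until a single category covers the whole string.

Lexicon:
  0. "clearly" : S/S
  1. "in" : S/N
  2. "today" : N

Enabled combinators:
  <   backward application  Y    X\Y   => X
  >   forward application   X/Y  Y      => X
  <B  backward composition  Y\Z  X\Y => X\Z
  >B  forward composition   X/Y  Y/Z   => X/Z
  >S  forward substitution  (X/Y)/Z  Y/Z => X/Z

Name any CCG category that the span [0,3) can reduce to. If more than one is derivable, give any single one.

[0,3] S   >
  [0,2] S/N   >B
    [0,1] "clearly" : S/S
    [1,2] "in" : S/N
  [2,3] "today" : N

S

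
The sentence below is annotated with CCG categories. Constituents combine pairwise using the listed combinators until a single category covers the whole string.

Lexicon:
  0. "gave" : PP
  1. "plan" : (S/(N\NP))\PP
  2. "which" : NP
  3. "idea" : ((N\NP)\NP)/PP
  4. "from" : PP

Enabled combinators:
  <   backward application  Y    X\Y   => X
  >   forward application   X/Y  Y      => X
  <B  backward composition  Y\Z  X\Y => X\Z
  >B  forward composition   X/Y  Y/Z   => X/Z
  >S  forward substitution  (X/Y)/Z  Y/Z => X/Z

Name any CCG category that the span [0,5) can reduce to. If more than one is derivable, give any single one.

[0,5] S   >
  [0,2] S/(N\NP)   <
    [0,1] "gave" : PP
    [1,2] "plan" : (S/(N\NP))\PP
  [2,5] N\NP   <
    [2,3] "which" : NP
    [3,5] (N\NP)\NP   >
      [3,4] "idea" : ((N\NP)\NP)/PP
      [4,5] "from" : PP

S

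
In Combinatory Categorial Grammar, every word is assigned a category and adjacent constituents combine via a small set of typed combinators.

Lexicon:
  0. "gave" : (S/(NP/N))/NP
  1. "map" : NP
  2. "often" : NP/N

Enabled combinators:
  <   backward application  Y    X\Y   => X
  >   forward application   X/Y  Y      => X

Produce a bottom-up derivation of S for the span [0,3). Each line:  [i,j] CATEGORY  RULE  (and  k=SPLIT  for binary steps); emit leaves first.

[0,1] (S/(NP/N))/NP  lex  "gave"
[1,2] NP  lex  "map"
[0,2] S/(NP/N)  >  k=1
[2,3] NP/N  lex  "often"
[0,3] S  >  k=2

[0,3] S   >
  [0,2] S/(NP/N)   >
    [0,1] "gave" : (S/(NP/N))/NP
    [1,2] "map" : NP
  [2,3] "often" : NP/N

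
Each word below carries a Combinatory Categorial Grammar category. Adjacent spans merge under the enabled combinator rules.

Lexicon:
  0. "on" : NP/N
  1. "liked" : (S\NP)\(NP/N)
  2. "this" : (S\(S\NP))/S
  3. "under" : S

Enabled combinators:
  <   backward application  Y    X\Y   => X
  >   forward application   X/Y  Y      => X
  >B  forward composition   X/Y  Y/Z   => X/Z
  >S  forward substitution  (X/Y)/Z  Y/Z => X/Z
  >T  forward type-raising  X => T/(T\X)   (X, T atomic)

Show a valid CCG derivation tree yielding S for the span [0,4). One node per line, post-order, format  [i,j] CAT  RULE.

[0,1] NP/N  lex  "on"
[1,2] (S\NP)\(NP/N)  lex  "liked"
[0,2] S\NP  <  k=1
[2,3] (S\(S\NP))/S  lex  "this"
[3,4] S  lex  "under"
[2,4] S\(S\NP)  >  k=3
[0,4] S  <  k=2

[0,4] S   <
  [0,2] S\NP   <
    [0,1] "on" : NP/N
    [1,2] "liked" : (S\NP)\(NP/N)
  [2,4] S\(S\NP)   >
    [2,3] "this" : (S\(S\NP))/S
    [3,4] "under" : S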